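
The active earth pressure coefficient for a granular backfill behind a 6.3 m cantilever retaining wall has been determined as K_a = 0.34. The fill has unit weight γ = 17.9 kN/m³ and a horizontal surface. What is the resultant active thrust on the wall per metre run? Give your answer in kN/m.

121 kN/m

P = ½ K_a γ H² = 0.5 × 0.34 × 17.9 × 6.3² = 120.8 kN/m.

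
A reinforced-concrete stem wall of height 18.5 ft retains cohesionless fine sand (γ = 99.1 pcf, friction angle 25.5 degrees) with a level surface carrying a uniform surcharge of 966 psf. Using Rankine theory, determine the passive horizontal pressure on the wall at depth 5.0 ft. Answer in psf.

3670 psf

K_p = (1 + sin φ)/(1 − sin φ) = 2.512.
σ_v = γz + q = 99.1 × 5.0 + 966 = 1462 psf.
σ_h = K_p σ_v = 2.512 × 1462 = 3671 psf.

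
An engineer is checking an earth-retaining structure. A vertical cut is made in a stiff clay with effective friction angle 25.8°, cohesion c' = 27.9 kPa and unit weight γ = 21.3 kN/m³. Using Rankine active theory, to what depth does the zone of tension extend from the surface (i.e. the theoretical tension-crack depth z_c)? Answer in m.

4.18 m

K_a = tan²(45° − 25.8°/2) = 0.3935; √K_a = 0.6273.
The active pressure is zero where K_a γ z = 2c√K_a, so z_c = 2c/(γ√K_a) = 2×27.9/(21.3×0.6273) = 4.176 m.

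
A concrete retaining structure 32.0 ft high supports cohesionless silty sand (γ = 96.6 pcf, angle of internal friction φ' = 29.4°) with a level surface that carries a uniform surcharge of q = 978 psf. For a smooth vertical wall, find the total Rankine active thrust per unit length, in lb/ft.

27600 lb/ft

K_a = tan²(45° − φ/2) = 0.3415.
Soil triangle: ½ K_a γ H² = 0.5×0.3415×96.6×32.0² = 16890 lb/ft.
Surcharge rectangle: K_a q H = 0.3415×978×32.0 = 10690 lb/ft.
Total = 16890 + 10690 = 27580 lb/ft.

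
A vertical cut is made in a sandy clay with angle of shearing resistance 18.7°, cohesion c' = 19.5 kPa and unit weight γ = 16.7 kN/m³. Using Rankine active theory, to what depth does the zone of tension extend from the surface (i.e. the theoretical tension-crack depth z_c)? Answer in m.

3.26 m

K_a = tan²(45° − 18.7°/2) = 0.5144; √K_a = 0.7173.
The active pressure is zero where K_a γ z = 2c√K_a, so z_c = 2c/(γ√K_a) = 2×19.5/(16.7×0.7173) = 3.256 m.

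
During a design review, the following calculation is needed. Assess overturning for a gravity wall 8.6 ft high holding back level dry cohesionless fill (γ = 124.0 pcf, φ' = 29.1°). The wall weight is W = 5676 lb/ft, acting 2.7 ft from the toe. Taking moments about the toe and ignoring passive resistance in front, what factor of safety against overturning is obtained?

K_a = tan²(45° − 29.1°/2) = 0.3456.
P_a = ½K_aγH² = 0.5×0.3456×124.0×8.6² = 1585 lb/ft, acting at H/3 = 2.867 ft above the base.
Overturning moment M_o = P_a × H/3 = 1585 × 2.867 = 4543.
Resisting moment M_r = W × 2.7 = 5676 × 2.7 = 15330.
FS_overturning = M_r/M_o = 15330/4543 = 3.373.

3.37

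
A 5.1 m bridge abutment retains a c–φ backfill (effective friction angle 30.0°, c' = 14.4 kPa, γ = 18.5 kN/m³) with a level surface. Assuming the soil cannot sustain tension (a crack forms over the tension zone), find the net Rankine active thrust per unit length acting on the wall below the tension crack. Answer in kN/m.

17.8 kN/m

K_a = 0.3333; √K_a = 0.5774.
Tension-crack depth z_c = 2c/(γ√K_a) = 2×14.4/(18.5×0.5774) = 2.696 m.
σ_a at base = K_a γ H − 2c√K_a = 0.3333×18.5×5.1 − 2×14.4×0.5774 = 14.82 kPa.
P_a = ½ × 14.82 × (H − z_c) = 0.5×14.82×2.404 = 17.81 kN/m.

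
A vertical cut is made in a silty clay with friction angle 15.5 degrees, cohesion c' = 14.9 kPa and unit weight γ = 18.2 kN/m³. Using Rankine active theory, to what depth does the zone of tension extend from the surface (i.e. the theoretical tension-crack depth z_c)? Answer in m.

2.15 m

K_a = tan²(45° − 15.5°/2) = 0.5782; √K_a = 0.7604.
The active pressure is zero where K_a γ z = 2c√K_a, so z_c = 2c/(γ√K_a) = 2×14.9/(18.2×0.7604) = 2.153 m.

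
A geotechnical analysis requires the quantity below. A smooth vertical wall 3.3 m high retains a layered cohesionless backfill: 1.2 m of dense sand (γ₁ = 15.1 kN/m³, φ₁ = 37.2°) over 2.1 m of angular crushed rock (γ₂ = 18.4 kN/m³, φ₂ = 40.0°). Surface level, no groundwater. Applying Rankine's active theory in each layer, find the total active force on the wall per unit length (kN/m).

19.8 kN/m

K_a1 = tan²(45°−37.2°/2) = 0.2464; K_a2 = tan²(45°−40.0°/2) = 0.2174.
Layer 1: σ at base = K_a1 γ₁ h₁ = 4.465 kPa; P₁ = ½×4.465×1.2 = 2.679.
Layer 2: σ_v at top = γ₁h₁ = 18.12; σ_h top = K_a2×18.12 = 3.940; σ_h base = K_a2×(18.12+18.4×2.1) = 12.34.
P₂ = ½(3.940+12.34)×2.1 = 17.10. Total P_a = 2.679+17.10 = 19.78 kN/m.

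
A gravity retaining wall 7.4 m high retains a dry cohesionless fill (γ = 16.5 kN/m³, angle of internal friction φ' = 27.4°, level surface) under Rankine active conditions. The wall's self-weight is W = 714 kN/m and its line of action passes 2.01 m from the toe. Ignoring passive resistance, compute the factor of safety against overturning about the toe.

3.48

K_a = tan²(45° − 27.4°/2) = 0.3697.
P_a = ½K_aγH² = 0.5×0.3697×16.5×7.4² = 167.0 kN/m, acting at H/3 = 2.467 m above the base.
Overturning moment M_o = P_a × H/3 = 167.0 × 2.467 = 412.0.
Resisting moment M_r = W × 2.01 = 714 × 2.01 = 1435.
FS_overturning = M_r/M_o = 1435/412.0 = 3.484.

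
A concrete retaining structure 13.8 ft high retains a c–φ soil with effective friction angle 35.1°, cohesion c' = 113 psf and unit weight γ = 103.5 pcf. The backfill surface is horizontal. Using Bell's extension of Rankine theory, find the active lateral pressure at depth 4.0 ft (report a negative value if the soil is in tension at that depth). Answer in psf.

-5.69 psf

K_a = (1 − sin φ)/(1 + sin φ) = 0.2698.
σ_a = K_a γ z − 2c√K_a = 0.2698×103.5×4.0 − 2×113×0.5195 = -5.685 psf.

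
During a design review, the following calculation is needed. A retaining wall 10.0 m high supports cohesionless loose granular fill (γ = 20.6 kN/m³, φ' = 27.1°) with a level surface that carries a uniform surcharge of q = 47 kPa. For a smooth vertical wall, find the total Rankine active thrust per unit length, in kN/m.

561 kN/m

K_a = tan²(45° − φ/2) = 0.3741.
Soil triangle: ½ K_a γ H² = 0.5×0.3741×20.6×10.0² = 385.3 kN/m.
Surcharge rectangle: K_a q H = 0.3741×47×10.0 = 175.8 kN/m.
Total = 385.3 + 175.8 = 561.1 kN/m.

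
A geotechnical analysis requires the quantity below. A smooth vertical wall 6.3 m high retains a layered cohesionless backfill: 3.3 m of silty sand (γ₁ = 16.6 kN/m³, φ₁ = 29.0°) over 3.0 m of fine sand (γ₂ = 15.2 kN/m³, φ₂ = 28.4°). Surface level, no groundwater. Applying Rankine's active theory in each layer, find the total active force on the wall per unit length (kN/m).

K_a1 = tan²(45°−29.0°/2) = 0.3470; K_a2 = tan²(45°−28.4°/2) = 0.3554.
Layer 1: σ at base = K_a1 γ₁ h₁ = 19.01 kPa; P₁ = ½×19.01×3.3 = 31.36.
Layer 2: σ_v at top = γ₁h₁ = 54.78; σ_h top = K_a2×54.78 = 19.47; σ_h base = K_a2×(54.78+15.2×3.0) = 35.67.
P₂ = ½(19.47+35.67)×3.0 = 82.71. Total P_a = 31.36+82.71 = 114.1 kN/m.

114 kN/m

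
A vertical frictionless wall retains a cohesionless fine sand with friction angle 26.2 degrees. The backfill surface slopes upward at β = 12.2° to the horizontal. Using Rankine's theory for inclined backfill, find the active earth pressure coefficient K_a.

K_a = cos β · (cos β − √(cos²β − cos²φ)) / (cos β + √(cos²β − cos²φ)).
cos β = 0.9774, cos φ = 0.8973, √(cos²β − cos²φ) = 0.3876.
K_a = 0.9774 × (0.9774 − 0.3876)/(0.9774 + 0.3876) = 0.4223.

0.422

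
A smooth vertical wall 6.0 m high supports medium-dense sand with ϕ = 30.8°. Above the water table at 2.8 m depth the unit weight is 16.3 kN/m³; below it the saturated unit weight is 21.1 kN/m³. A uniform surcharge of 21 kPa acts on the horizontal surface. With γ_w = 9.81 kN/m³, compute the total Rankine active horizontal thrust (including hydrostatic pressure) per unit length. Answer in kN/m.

177 kN/m

K_a = tan²(45° − φ/2) = 0.3227.
γ' = 21.1 − 9.81 = 11.29 kN/m³. h₂ = H − d_w = 3.2 m.
σ'_h: at surface K_a·q = 6.777; at WT K_a(q+γd_w) = 21.51; at base K_a(q+γd_w+γ'h₂) = 33.16 kPa.
P₁ = ½(6.777+21.51)×2.8 = 39.60; P₂ = ½(21.51+33.16)×3.2 = 87.47; P_w = ½γ_w h₂² = 50.23.
Total = 39.60+87.47+50.23 = 177.3 kN/m.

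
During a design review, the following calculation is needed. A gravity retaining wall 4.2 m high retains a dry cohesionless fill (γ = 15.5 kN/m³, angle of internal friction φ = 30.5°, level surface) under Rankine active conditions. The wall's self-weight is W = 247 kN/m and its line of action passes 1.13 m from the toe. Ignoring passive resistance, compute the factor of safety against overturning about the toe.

K_a = tan²(45° − 30.5°/2) = 0.3267.
P_a = ½K_aγH² = 0.5×0.3267×15.5×4.2² = 44.66 kN/m, acting at H/3 = 1.400 m above the base.
Overturning moment M_o = P_a × H/3 = 44.66 × 1.400 = 62.52.
Resisting moment M_r = W × 1.13 = 247 × 1.13 = 279.1.
FS_overturning = M_r/M_o = 279.1/62.52 = 4.464.

4.46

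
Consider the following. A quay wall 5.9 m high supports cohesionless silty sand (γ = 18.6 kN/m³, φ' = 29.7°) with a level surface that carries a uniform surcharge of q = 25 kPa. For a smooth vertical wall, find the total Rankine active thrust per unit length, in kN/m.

K_a = tan²(45° − φ/2) = 0.3374.
Soil triangle: ½ K_a γ H² = 0.5×0.3374×18.6×5.9² = 109.2 kN/m.
Surcharge rectangle: K_a q H = 0.3374×25×5.9 = 49.76 kN/m.
Total = 109.2 + 49.76 = 159.0 kN/m.

159 kN/m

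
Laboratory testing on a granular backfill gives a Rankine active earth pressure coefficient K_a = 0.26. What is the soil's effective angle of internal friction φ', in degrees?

36.0°

K_a = tan²(45° − φ/2) ⇒ 45° − φ/2 = arctan(√0.26) = 27.02°.
φ = 2(45° − 27.02°) = 35.97°.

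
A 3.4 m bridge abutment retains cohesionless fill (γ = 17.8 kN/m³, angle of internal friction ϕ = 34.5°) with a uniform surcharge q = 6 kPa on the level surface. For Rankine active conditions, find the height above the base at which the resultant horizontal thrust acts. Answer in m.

K_a = 0.2768.
Triangular part P₁ = ½K_aγH² = 28.48 at H/3 = 1.133 m; rectangular part P₂ = K_a q H = 5.647 at H/2 = 1.700 m.
ȳ = (P₁·1.133 + P₂·1.700)/(P₁+P₂) = 1.227 m.

1.23 m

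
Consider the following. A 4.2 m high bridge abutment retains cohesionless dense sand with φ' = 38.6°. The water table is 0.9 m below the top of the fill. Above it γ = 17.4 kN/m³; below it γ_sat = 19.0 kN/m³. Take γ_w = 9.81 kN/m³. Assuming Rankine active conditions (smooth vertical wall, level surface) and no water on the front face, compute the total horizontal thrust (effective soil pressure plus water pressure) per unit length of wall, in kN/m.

78.6 kN/m

K_a = tan²(45° − φ/2) = 0.2316.
γ' = 19.0 − 9.81 = 9.190 kN/m³. Depth below WT = 3.3 m.
σ'_h at WT = K_a γ d_w = 3.627 kPa; at base = 3.627 + K_a γ' × 3.3 = 10.65 kPa.
P₁ (0–0.9 m) = ½×3.627×0.9 = 1.632. P₂ (0.9–4.2 m) = ½(3.627+10.65)×3.3 = 23.56.
P_w = ½ γ_w h₂² = 0.5×9.81×3.3² = 53.42. Total = 1.632+23.56+53.42 = 78.61 kN/m.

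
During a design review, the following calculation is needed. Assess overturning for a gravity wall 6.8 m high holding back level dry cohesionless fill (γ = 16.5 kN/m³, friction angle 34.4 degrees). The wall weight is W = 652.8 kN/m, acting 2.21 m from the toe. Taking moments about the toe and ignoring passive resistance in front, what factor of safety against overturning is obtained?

K_a = tan²(45° − 34.4°/2) = 0.2780.
P_a = ½K_aγH² = 0.5×0.2780×16.5×6.8² = 106.0 kN/m, acting at H/3 = 2.267 m above the base.
Overturning moment M_o = P_a × H/3 = 106.0 × 2.267 = 240.4.
Resisting moment M_r = W × 2.21 = 652.8 × 2.21 = 1443.
FS_overturning = M_r/M_o = 1443/240.4 = 6.002.

6.00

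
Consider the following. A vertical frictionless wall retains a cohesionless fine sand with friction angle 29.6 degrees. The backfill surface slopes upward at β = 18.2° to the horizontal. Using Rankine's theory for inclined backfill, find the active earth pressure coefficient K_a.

K_a = cos β · (cos β − √(cos²β − cos²φ)) / (cos β + √(cos²β − cos²φ)).
cos β = 0.9500, cos φ = 0.8695, √(cos²β − cos²φ) = 0.3827.
K_a = 0.9500 × (0.9500 − 0.3827)/(0.9500 + 0.3827) = 0.4044.

0.404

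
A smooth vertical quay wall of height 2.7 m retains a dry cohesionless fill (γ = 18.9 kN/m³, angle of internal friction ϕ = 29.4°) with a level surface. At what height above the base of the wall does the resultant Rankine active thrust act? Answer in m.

K_a = 0.3415.
The pressure distribution is triangular, so the resultant acts at H/3 above the base = 2.7/3 = 0.9000 m.

0.900 m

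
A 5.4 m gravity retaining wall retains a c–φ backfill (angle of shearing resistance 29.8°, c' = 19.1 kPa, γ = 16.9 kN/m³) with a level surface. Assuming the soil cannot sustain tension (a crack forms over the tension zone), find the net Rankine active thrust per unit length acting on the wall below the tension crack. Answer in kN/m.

K_a = 0.3360; √K_a = 0.5797.
Tension-crack depth z_c = 2c/(γ√K_a) = 2×19.1/(16.9×0.5797) = 3.899 m.
σ_a at base = K_a γ H − 2c√K_a = 0.3360×16.9×5.4 − 2×19.1×0.5797 = 8.522 kPa.
P_a = ½ × 8.522 × (H − z_c) = 0.5×8.522×1.501 = 6.395 kN/m.

6.39 kN/m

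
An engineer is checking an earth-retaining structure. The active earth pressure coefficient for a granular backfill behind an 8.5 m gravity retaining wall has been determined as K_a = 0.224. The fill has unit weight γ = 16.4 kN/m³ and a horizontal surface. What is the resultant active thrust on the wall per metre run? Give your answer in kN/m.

P = ½ K_a γ H² = 0.5 × 0.224 × 16.4 × 8.5² = 132.7 kN/m.

133 kN/m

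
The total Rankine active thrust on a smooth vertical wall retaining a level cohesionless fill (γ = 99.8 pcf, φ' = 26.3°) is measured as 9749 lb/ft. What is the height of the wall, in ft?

K_a = 0.3859. P_a = ½ K_a γ H² ⇒ H = √(2P_a/(K_a γ)).
H = √(2×9749/(0.3859×99.8)) = 22.50 ft.

22.5 ft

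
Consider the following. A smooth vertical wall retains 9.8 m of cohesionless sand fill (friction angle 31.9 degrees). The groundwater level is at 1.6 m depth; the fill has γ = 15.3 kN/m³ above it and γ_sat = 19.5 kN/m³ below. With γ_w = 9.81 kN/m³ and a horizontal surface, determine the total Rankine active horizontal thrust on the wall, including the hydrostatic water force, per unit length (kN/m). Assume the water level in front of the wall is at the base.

498 kN/m

K_a = tan²(45° − φ/2) = 0.3085.
γ' = 19.5 − 9.81 = 9.690 kN/m³. Depth below WT = 8.2 m.
σ'_h at WT = K_a γ d_w = 7.553 kPa; at base = 7.553 + K_a γ' × 8.2 = 32.07 kPa.
P₁ (0–1.6 m) = ½×7.553×1.6 = 6.042. P₂ (1.6–9.8 m) = ½(7.553+32.07)×8.2 = 162.4.
P_w = ½ γ_w h₂² = 0.5×9.81×8.2² = 329.8. Total = 6.042+162.4+329.8 = 498.3 kN/m.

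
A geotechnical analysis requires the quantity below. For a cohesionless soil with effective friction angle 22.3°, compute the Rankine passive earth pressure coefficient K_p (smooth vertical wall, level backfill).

K_p = (1 + sin φ)/(1 − sin φ) = tan²(45° + 22.3°/2) = 2.223.

2.22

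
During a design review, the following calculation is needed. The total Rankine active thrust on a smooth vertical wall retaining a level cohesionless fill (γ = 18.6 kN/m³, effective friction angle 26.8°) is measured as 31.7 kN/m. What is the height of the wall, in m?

K_a = 0.3785. P_a = ½ K_a γ H² ⇒ H = √(2P_a/(K_a γ)).
H = √(2×31.7/(0.3785×18.6)) = 3.001 m.

3.00 m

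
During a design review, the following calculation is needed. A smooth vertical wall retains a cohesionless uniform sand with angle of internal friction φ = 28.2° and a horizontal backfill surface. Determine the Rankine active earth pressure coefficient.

K_a = (1 − sin φ)/(1 + sin φ) = (1 − sin 28.2°)/(1 + sin 28.2°) = 0.3582.

0.358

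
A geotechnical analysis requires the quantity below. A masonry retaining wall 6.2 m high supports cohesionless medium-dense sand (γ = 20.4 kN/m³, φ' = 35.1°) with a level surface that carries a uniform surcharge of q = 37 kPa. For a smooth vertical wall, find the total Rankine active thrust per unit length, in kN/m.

K_a = tan²(45° − φ/2) = 0.2698.
Soil triangle: ½ K_a γ H² = 0.5×0.2698×20.4×6.2² = 105.8 kN/m.
Surcharge rectangle: K_a q H = 0.2698×37×6.2 = 61.90 kN/m.
Total = 105.8 + 61.90 = 167.7 kN/m.

168 kN/m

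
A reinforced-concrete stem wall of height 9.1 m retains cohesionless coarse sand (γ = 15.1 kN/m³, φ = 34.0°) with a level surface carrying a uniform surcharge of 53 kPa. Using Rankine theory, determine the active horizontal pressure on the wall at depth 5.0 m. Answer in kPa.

K_a = (1 − sin φ)/(1 + sin φ) = 0.2827.
σ_v = γz + q = 15.1 × 5.0 + 53 = 128.5 kPa.
σ_h = K_a σ_v = 0.2827 × 128.5 = 36.33 kPa.

36.3 kPa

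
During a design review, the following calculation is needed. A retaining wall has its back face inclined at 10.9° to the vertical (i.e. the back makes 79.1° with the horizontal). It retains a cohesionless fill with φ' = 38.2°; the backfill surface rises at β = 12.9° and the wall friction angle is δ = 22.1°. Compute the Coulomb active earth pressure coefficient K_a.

0.352

K_a = sin²(α+φ) / [sin²α · sin(α−δ) · (1 + √{sin(φ+δ)sin(φ−β) / (sin(α−δ)sin(α+β))})²].
With α = 79.1°, φ = 38.2°, δ = 22.1°, β = 12.9°: K_a = 0.3520.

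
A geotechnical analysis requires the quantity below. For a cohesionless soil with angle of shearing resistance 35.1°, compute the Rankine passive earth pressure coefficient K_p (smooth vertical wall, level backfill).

3.71

K_p = (1 + sin φ)/(1 − sin φ) = tan²(45° + 35.1°/2) = 3.706.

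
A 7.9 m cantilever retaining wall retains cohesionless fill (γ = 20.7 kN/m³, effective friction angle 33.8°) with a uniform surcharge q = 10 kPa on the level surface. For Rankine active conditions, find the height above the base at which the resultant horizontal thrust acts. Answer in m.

K_a = 0.2851.
Triangular part P₁ = ½K_aγH² = 184.2 at H/3 = 2.633 m; rectangular part P₂ = K_a q H = 22.52 at H/2 = 3.950 m.
ȳ = (P₁·2.633 + P₂·3.950)/(P₁+P₂) = 2.777 m.

2.78 m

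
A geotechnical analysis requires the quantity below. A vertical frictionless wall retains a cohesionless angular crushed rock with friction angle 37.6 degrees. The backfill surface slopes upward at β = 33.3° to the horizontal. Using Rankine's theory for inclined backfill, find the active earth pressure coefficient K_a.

K_a = cos β · (cos β − √(cos²β − cos²φ)) / (cos β + √(cos²β − cos²φ)).
cos β = 0.8358, cos φ = 0.7923, √(cos²β − cos²φ) = 0.2662.
K_a = 0.8358 × (0.8358 − 0.2662)/(0.8358 + 0.2662) = 0.4320.

0.432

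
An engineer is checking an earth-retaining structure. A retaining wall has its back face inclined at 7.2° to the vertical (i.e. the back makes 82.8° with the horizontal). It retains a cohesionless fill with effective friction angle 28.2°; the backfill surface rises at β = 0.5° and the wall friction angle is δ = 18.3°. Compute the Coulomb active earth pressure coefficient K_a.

0.377

K_a = sin²(α+φ) / [sin²α · sin(α−δ) · (1 + √{sin(φ+δ)sin(φ−β) / (sin(α−δ)sin(α+β))})²].
With α = 82.8°, φ = 28.2°, δ = 18.3°, β = 0.5°: K_a = 0.3769.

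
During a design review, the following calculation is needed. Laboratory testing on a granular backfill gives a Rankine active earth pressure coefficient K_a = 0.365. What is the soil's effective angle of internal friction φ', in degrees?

K_a = tan²(45° − φ/2) ⇒ 45° − φ/2 = arctan(√0.365) = 31.14°.
φ = 2(45° − 31.14°) = 27.72°.

27.7°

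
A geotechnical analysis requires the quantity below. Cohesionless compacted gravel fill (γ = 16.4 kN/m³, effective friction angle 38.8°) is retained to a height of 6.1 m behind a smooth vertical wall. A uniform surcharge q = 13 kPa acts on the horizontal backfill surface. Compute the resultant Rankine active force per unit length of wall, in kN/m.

88.2 kN/m

K_a = tan²(45° − φ/2) = 0.2296.
Soil triangle: ½ K_a γ H² = 0.5×0.2296×16.4×6.1² = 70.04 kN/m.
Surcharge rectangle: K_a q H = 0.2296×13×6.1 = 18.20 kN/m.
Total = 70.04 + 18.20 = 88.25 kN/m.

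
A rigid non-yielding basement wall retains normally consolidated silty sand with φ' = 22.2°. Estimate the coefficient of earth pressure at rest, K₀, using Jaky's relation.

K₀ = 1 − sin φ' = 1 − sin 22.2° = 0.6222.

0.622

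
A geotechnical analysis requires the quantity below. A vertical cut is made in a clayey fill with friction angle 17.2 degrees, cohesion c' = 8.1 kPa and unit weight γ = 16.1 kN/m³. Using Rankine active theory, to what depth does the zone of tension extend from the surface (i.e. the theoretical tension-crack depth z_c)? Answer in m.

1.36 m

K_a = tan²(45° − 17.2°/2) = 0.5436; √K_a = 0.7373.
The active pressure is zero where K_a γ z = 2c√K_a, so z_c = 2c/(γ√K_a) = 2×8.1/(16.1×0.7373) = 1.365 m.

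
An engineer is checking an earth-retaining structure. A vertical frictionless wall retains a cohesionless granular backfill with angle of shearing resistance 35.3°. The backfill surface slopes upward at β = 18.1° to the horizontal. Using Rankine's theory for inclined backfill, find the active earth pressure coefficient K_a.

0.306

K_a = cos β · (cos β − √(cos²β − cos²φ)) / (cos β + √(cos²β − cos²φ)).
cos β = 0.9505, cos φ = 0.8161, √(cos²β − cos²φ) = 0.4872.
K_a = 0.9505 × (0.9505 − 0.4872)/(0.9505 + 0.4872) = 0.3063.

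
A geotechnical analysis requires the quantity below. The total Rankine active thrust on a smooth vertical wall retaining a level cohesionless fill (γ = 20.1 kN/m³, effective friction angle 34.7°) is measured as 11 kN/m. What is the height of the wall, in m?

K_a = 0.2745. P_a = ½ K_a γ H² ⇒ H = √(2P_a/(K_a γ)).
H = √(2×11/(0.2745×20.1)) = 1.997 m.

2.00 m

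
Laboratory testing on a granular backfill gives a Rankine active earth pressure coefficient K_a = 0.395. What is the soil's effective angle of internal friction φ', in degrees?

25.7°

K_a = tan²(45° − φ/2) ⇒ 45° − φ/2 = arctan(√0.395) = 32.15°.
φ = 2(45° − 32.15°) = 25.70°.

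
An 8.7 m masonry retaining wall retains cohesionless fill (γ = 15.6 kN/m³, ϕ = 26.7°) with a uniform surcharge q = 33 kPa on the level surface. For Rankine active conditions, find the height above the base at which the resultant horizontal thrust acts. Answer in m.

3.37 m

K_a = 0.3800.
Triangular part P₁ = ½K_aγH² = 224.3 at H/3 = 2.900 m; rectangular part P₂ = K_a q H = 109.1 at H/2 = 4.350 m.
ȳ = (P₁·2.900 + P₂·4.350)/(P₁+P₂) = 3.374 m.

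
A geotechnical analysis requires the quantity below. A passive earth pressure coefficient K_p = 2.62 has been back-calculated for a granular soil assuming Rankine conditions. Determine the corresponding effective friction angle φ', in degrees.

26.6°

K_p = (1+sin φ)/(1−sin φ) ⇒ sin φ = (K_p − 1)/(K_p + 1) = 0.4475.
φ = arcsin(0.4475) = 26.58°.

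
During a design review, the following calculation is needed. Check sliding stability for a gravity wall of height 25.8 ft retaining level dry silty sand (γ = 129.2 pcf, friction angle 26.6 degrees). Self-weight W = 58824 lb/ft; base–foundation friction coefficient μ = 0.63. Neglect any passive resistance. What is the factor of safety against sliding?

K_a = tan²(45° − 26.6°/2) = 0.3814.
P_a = ½K_aγH² = 0.5×0.3814×129.2×25.8² = 16400 lb/ft, acting at H/3 = 8.600 ft above the base.
FS_sliding = μW / P_a = 0.63×58824 / 16400 = 2.259.

2.26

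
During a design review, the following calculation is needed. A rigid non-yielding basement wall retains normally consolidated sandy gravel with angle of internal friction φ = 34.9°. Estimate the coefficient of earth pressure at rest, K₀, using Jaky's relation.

K₀ = 1 − sin φ' = 1 − sin 34.9° = 0.4279.

0.428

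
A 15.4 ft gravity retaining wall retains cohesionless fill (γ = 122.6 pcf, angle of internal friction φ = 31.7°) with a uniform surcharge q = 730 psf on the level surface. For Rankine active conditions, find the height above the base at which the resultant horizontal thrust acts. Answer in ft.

6.25 ft

K_a = 0.3111.
Triangular part P₁ = ½K_aγH² = 4522 at H/3 = 5.133 ft; rectangular part P₂ = K_a q H = 3497 at H/2 = 7.700 ft.
ȳ = (P₁·5.133 + P₂·7.700)/(P₁+P₂) = 6.253 ft.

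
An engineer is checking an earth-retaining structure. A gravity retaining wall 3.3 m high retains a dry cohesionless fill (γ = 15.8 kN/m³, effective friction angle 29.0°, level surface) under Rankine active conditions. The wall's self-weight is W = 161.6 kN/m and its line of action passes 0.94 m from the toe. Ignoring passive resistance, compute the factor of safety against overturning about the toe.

4.63

K_a = tan²(45° − 29.0°/2) = 0.3470.
P_a = ½K_aγH² = 0.5×0.3470×15.8×3.3² = 29.85 kN/m, acting at H/3 = 1.100 m above the base.
Overturning moment M_o = P_a × H/3 = 29.85 × 1.100 = 32.84.
Resisting moment M_r = W × 0.94 = 161.6 × 0.94 = 151.9.
FS_overturning = M_r/M_o = 151.9/32.84 = 4.626.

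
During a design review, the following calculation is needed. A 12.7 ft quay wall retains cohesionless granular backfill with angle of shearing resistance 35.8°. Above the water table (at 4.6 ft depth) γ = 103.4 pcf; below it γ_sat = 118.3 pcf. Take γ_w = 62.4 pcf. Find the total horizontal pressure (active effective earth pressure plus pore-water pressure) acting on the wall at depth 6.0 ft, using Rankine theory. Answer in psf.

K_a = (1 − sin φ)/(1 + sin φ) = 0.2619.
γ' = 118.3 − 62.4 = 55.90 pcf.
Effective vertical stress at 6.0 ft: σ'_v = 103.4×4.6 + 55.90×1.40 = 553.9 psf.
σ'_h = K_a σ'_v = 0.2619 × 553.9 = 145.0 psf; u = γ_w × 1.40 = 87.36 psf.
Total σ_h = 145.0 + 87.36 = 232.4 psf.

232 psf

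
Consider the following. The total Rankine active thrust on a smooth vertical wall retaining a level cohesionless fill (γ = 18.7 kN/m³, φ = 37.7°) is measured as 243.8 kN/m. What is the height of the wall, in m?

10.4 m

K_a = 0.2411. P_a = ½ K_a γ H² ⇒ H = √(2P_a/(K_a γ)).
H = √(2×243.8/(0.2411×18.7)) = 10.40 m.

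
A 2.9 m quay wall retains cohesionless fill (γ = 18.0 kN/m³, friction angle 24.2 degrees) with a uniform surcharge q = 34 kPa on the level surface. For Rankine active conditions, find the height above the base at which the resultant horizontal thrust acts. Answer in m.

1.24 m

K_a = 0.4185.
Triangular part P₁ = ½K_aγH² = 31.68 at H/3 = 0.9667 m; rectangular part P₂ = K_a q H = 41.27 at H/2 = 1.450 m.
ȳ = (P₁·0.9667 + P₂·1.450)/(P₁+P₂) = 1.240 m.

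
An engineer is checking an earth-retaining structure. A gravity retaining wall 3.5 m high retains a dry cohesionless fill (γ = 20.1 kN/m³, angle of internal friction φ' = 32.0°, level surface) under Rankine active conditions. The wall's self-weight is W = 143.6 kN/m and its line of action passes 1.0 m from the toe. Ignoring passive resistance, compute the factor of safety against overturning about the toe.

K_a = tan²(45° − 32.0°/2) = 0.3073.
P_a = ½K_aγH² = 0.5×0.3073×20.1×3.5² = 37.83 kN/m, acting at H/3 = 1.167 m above the base.
Overturning moment M_o = P_a × H/3 = 37.83 × 1.167 = 44.13.
Resisting moment M_r = W × 1.0 = 143.6 × 1.0 = 143.6.
FS_overturning = M_r/M_o = 143.6/44.13 = 3.254.

3.25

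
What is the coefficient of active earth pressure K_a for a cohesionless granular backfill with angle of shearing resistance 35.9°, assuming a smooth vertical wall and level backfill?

0.261

K_a = (1 − sin φ)/(1 + sin φ) = (1 − sin 35.9°)/(1 + sin 35.9°) = 0.2607.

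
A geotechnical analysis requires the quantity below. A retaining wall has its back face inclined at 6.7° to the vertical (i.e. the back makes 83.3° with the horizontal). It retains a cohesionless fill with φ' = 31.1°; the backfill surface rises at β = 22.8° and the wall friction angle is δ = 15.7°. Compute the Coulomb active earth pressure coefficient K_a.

0.503

K_a = sin²(α+φ) / [sin²α · sin(α−δ) · (1 + √{sin(φ+δ)sin(φ−β) / (sin(α−δ)sin(α+β))})²].
With α = 83.3°, φ = 31.1°, δ = 15.7°, β = 22.8°: K_a = 0.5033.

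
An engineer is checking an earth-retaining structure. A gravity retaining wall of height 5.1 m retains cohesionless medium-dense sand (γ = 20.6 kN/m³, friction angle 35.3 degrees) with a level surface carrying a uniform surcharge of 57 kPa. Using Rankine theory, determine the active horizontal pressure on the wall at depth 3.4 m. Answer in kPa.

K_a = (1 − sin φ)/(1 + sin φ) = 0.2675.
σ_v = γz + q = 20.6 × 3.4 + 57 = 127.0 kPa.
σ_h = K_a σ_v = 0.2675 × 127.0 = 33.99 kPa.

34.0 kPa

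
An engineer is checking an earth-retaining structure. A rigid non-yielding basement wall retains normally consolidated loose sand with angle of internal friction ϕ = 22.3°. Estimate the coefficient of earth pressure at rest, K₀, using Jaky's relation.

0.621

K₀ = 1 − sin φ' = 1 − sin 22.3° = 0.6205.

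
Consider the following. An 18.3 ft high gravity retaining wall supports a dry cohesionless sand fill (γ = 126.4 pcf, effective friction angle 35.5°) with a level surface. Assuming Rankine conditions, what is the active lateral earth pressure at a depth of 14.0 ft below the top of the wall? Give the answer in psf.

469 psf

K_a = (1 − sin φ)/(1 + sin φ) = 0.2653.
σ_h = K_a γ z = 0.2653 × 126.4 × 14.0 = 469.4 psf.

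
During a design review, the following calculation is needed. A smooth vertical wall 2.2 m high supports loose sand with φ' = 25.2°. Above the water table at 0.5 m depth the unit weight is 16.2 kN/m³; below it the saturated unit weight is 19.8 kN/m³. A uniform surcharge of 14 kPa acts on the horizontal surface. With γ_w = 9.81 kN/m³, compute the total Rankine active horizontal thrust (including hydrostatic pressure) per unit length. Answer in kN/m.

K_a = tan²(45° − φ/2) = 0.4027.
γ' = 19.8 − 9.81 = 9.990 kN/m³. h₂ = H − d_w = 1.7 m.
σ'_h: at surface K_a·q = 5.638; at WT K_a(q+γd_w) = 8.901; at base K_a(q+γd_w+γ'h₂) = 15.74 kPa.
P₁ = ½(5.638+8.901)×0.5 = 3.635; P₂ = ½(8.901+15.74)×1.7 = 20.94; P_w = ½γ_w h₂² = 14.18.
Total = 3.635+20.94+14.18 = 38.75 kN/m.

38.8 kN/m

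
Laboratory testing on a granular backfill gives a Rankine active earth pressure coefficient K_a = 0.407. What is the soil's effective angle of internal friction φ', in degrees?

24.9°

K_a = tan²(45° − φ/2) ⇒ 45° − φ/2 = arctan(√0.407) = 32.54°.
φ = 2(45° − 32.54°) = 24.93°.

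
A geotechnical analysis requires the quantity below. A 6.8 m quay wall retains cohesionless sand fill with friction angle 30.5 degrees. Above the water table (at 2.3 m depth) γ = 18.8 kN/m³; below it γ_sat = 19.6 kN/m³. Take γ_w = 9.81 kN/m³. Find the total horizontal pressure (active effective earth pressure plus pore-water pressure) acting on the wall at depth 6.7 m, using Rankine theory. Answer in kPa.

71.4 kPa

K_a = (1 − sin φ)/(1 + sin φ) = 0.3267.
γ' = 19.6 − 9.81 = 9.790 kN/m³.
Effective vertical stress at 6.7 m: σ'_v = 18.8×2.3 + 9.790×4.40 = 86.32 kPa.
σ'_h = K_a σ'_v = 0.3267 × 86.32 = 28.20 kPa; u = γ_w × 4.40 = 43.16 kPa.
Total σ_h = 28.20 + 43.16 = 71.36 kPa.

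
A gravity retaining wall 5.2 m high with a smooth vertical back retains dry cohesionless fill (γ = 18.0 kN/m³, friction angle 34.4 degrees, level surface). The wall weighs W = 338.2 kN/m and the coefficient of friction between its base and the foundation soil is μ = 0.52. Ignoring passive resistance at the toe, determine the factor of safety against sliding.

2.60

K_a = tan²(45° − 34.4°/2) = 0.2780.
P_a = ½K_aγH² = 0.5×0.2780×18.0×5.2² = 67.65 kN/m, acting at H/3 = 1.733 m above the base.
FS_sliding = μW / P_a = 0.52×338.2 / 67.65 = 2.600.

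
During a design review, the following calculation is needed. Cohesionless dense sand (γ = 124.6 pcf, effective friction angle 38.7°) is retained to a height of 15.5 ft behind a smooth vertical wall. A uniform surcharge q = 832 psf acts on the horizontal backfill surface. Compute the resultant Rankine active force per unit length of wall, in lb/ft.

6420 lb/ft

K_a = tan²(45° − φ/2) = 0.2306.
Soil triangle: ½ K_a γ H² = 0.5×0.2306×124.6×15.5² = 3451 lb/ft.
Surcharge rectangle: K_a q H = 0.2306×832×15.5 = 2974 lb/ft.
Total = 3451 + 2974 = 6425 lb/ft.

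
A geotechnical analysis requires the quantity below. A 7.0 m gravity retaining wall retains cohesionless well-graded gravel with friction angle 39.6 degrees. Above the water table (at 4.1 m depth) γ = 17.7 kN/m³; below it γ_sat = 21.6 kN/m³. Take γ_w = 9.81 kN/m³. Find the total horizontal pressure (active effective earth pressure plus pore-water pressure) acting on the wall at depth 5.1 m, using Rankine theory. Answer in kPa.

K_a = (1 − sin φ)/(1 + sin φ) = 0.2214.
γ' = 21.6 − 9.81 = 11.79 kN/m³.
Effective vertical stress at 5.1 m: σ'_v = 17.7×4.1 + 11.79×1.00 = 84.36 kPa.
σ'_h = K_a σ'_v = 0.2214 × 84.36 = 18.68 kPa; u = γ_w × 1.00 = 9.810 kPa.
Total σ_h = 18.68 + 9.810 = 28.49 kPa.

28.5 kPa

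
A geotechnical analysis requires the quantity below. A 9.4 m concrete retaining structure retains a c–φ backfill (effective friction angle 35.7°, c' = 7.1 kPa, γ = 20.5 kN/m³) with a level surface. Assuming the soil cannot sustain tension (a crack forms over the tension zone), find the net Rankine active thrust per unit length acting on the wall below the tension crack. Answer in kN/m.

175 kN/m

K_a = 0.2630; √K_a = 0.5128.
Tension-crack depth z_c = 2c/(γ√K_a) = 2×7.1/(20.5×0.5128) = 1.351 m.
σ_a at base = K_a γ H − 2c√K_a = 0.2630×20.5×9.4 − 2×7.1×0.5128 = 43.40 kPa.
P_a = ½ × 43.40 × (H − z_c) = 0.5×43.40×8.049 = 174.7 kN/m.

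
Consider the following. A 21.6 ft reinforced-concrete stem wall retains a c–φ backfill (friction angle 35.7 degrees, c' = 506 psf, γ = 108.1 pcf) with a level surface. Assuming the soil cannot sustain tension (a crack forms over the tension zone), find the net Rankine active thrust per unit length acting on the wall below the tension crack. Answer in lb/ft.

K_a = 0.2630; √K_a = 0.5128.
Tension-crack depth z_c = 2c/(γ√K_a) = 2×506/(108.1×0.5128) = 18.26 ft.
σ_a at base = K_a γ H − 2c√K_a = 0.2630×108.1×21.6 − 2×506×0.5128 = 95.09 psf.
P_a = ½ × 95.09 × (H − z_c) = 0.5×95.09×3.345 = 159.0 lb/ft.

159 lb/ft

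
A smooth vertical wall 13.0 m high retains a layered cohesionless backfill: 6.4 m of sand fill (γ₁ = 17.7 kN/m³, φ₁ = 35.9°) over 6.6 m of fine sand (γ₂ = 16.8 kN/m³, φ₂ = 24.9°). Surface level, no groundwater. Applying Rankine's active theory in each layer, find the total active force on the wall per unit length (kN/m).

548 kN/m

K_a1 = tan²(45°−35.9°/2) = 0.2607; K_a2 = tan²(45°−24.9°/2) = 0.4074.
Layer 1: σ at base = K_a1 γ₁ h₁ = 29.54 kPa; P₁ = ½×29.54×6.4 = 94.52.
Layer 2: σ_v at top = γ₁h₁ = 113.3; σ_h top = K_a2×113.3 = 46.15; σ_h base = K_a2×(113.3+16.8×6.6) = 91.33.
P₂ = ½(46.15+91.33)×6.6 = 453.7. Total P_a = 94.52+453.7 = 548.2 kN/m.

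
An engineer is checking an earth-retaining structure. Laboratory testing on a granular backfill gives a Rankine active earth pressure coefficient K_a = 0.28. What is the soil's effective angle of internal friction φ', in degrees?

K_a = tan²(45° − φ/2) ⇒ 45° − φ/2 = arctan(√0.28) = 27.89°.
φ = 2(45° − 27.89°) = 34.23°.

34.2°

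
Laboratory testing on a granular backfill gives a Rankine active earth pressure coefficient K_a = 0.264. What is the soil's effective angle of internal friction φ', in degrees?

K_a = tan²(45° − φ/2) ⇒ 45° − φ/2 = arctan(√0.264) = 27.19°.
φ = 2(45° − 27.19°) = 35.61°.

35.6°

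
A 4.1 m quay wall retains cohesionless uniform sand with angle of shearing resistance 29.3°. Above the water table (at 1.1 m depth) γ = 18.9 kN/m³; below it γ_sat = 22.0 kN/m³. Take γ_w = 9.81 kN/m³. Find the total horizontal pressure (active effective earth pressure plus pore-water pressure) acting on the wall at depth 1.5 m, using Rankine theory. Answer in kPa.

K_a = (1 − sin φ)/(1 + sin φ) = 0.3428.
γ' = 22.0 − 9.81 = 12.19 kN/m³.
Effective vertical stress at 1.5 m: σ'_v = 18.9×1.1 + 12.19×0.400 = 25.67 kPa.
σ'_h = K_a σ'_v = 0.3428 × 25.67 = 8.799 kPa; u = γ_w × 0.400 = 3.924 kPa.
Total σ_h = 8.799 + 3.924 = 12.72 kPa.

12.7 kPa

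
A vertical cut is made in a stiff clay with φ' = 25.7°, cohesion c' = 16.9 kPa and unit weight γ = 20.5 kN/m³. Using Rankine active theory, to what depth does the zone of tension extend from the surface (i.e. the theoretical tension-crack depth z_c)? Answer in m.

K_a = tan²(45° − 25.7°/2) = 0.3950; √K_a = 0.6285.
The active pressure is zero where K_a γ z = 2c√K_a, so z_c = 2c/(γ√K_a) = 2×16.9/(20.5×0.6285) = 2.623 m.

2.62 m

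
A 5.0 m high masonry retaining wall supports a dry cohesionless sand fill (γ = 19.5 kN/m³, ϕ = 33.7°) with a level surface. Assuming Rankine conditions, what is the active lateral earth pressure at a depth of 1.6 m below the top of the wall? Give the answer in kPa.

8.93 kPa

K_a = (1 − sin φ)/(1 + sin φ) = 0.2863.
σ_h = K_a γ z = 0.2863 × 19.5 × 1.6 = 8.933 kPa.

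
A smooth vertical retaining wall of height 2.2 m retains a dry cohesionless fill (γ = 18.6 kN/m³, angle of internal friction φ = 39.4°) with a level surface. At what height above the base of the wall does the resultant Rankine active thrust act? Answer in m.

0.733 m

K_a = 0.2234.
The pressure distribution is triangular, so the resultant acts at H/3 above the base = 2.2/3 = 0.7333 m.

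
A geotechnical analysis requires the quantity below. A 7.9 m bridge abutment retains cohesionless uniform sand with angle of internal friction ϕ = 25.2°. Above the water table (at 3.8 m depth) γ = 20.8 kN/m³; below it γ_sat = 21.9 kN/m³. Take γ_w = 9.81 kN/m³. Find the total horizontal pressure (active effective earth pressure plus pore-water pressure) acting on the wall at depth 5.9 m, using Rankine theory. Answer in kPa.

K_a = (1 − sin φ)/(1 + sin φ) = 0.4027.
γ' = 21.9 − 9.81 = 12.09 kN/m³.
Effective vertical stress at 5.9 m: σ'_v = 20.8×3.8 + 12.09×2.10 = 104.4 kPa.
σ'_h = K_a σ'_v = 0.4027 × 104.4 = 42.06 kPa; u = γ_w × 2.10 = 20.60 kPa.
Total σ_h = 42.06 + 20.60 = 62.66 kPa.

62.7 kPa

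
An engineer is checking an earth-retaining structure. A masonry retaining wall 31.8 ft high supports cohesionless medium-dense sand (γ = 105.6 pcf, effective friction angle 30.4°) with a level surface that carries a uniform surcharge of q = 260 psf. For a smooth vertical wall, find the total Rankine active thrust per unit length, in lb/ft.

K_a = tan²(45° − φ/2) = 0.3280.
Soil triangle: ½ K_a γ H² = 0.5×0.3280×105.6×31.8² = 17510 lb/ft.
Surcharge rectangle: K_a q H = 0.3280×260×31.8 = 2712 lb/ft.
Total = 17510 + 2712 = 20220 lb/ft.

20200 lb/ft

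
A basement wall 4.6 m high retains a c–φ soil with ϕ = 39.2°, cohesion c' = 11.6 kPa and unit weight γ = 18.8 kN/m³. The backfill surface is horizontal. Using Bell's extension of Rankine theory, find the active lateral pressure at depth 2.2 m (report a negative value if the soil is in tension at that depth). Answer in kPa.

K_a = (1 − sin φ)/(1 + sin φ) = 0.2255.
σ_a = K_a γ z − 2c√K_a = 0.2255×18.8×2.2 − 2×11.6×0.4748 = -1.691 kPa.

-1.69 kPa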